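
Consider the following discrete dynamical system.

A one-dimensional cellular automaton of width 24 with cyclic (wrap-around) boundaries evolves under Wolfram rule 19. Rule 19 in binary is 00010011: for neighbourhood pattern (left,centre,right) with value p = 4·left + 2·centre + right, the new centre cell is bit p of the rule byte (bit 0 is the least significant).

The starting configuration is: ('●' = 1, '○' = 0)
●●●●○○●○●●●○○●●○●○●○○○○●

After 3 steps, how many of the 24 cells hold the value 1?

k=0  ●●●●○○●○●●●○○●●○●○●○○○○●
k=1  ○○○○●●○○○○○●●○○○○○○●●●●○
k=2  ●●●●○○●●●●●○○●●●●●●○○○○●
k=3  ○○○○●●○○○○○●●○○○○○○●●●●○

8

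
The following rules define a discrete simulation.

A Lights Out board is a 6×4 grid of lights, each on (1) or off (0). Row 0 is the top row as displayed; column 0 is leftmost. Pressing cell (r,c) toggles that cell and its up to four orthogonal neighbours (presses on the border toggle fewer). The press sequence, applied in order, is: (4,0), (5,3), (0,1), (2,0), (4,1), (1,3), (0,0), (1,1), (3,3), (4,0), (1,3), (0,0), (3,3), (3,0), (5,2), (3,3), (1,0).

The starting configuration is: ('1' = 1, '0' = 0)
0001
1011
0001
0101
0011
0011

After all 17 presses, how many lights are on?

12

0) 0001
1011
0001
0101
0011
0011
1) 0001
1011
0001
1101
1111
1011
2) 0001
1011
0001
1101
1110
1000
3) 1111
1111
0001
1101
1110
1000
4) 1111
0111
1101
0101
1110
1000
5) 1111
0111
1101
0001
0000
1100
6) 1110
0100
1100
0001
0000
1100
7) 0010
1100
1100
0001
0000
1100
8) 0110
0010
1000
0001
0000
1100
9) 0110
0010
1001
0010
0001
1100
10) 0110
0010
1001
1010
1101
0100
11) 0111
0001
1000
1010
1101
0100
12) 1011
1001
1000
1010
1101
0100
13) 1011
1001
1001
1001
1100
0100
14) 1011
1001
0001
0101
0100
0100
15) 1011
1001
0001
0101
0110
0011
16) 1011
1001
0000
0110
0111
0011
17) 0011
0101
1000
0110
0111
0011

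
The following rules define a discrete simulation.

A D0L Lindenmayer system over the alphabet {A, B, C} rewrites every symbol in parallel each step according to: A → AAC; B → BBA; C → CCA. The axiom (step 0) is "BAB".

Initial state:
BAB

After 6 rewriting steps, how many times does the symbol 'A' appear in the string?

step 0: BAB
step 1: BBAAACBBA
step 2: BBABBAAACAACAACCCABBABBAAAC
step 3: BBABBAAACBBABBAAACAACAACCCAAACAACCCAAACAACCCACCACCAAACBBABBAAACBBABBAAACAACAACCCA
step 4: BBABBAAACBBABBAAACAACAACCCABBABBAAACBBABBAAACAACAACCCAAACA…CCCABBABBAAACBBABBAAACAACAACCCAAACAACCCAAACAACCCACCACCAAAC  (len 243)
step 5: BBABBAAACBBABBAAACAACAACCCABBABBAAACBBABBAAACAACAACCCAAACA…AAACAACAACCCAAACAACCCACCACCAAACCCACCAAACCCACCAAACAACAACCCA  (len 729)
step 6: BBABBAAACBBABBAAACAACAACCCABBABBAAACBBABBAAACAACAACCCAAACA…CCCACCACCAAACCCACCAAACAACAACCCAAACAACCCAAACAACCCACCACCAAAC  (len 2187)

1093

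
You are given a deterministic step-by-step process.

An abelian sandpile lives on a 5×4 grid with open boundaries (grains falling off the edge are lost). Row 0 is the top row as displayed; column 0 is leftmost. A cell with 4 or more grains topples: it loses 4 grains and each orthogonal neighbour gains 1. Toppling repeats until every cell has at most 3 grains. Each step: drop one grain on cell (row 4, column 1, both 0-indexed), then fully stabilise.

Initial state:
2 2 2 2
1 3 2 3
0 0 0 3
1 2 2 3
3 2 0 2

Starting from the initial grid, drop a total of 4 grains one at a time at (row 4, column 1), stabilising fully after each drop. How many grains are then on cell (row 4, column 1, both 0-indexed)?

step 0: 2 2 2 2
1 3 2 3
0 0 0 3
1 2 2 3
3 2 0 2
step 1: 2 2 2 2
1 3 2 3
0 0 0 3
1 2 2 3
3 3 0 2
step 2: 2 2 2 2
1 3 2 3
0 0 0 3
2 3 2 3
0 1 1 2
step 3: 2 2 2 2
1 3 2 3
0 0 0 3
2 3 2 3
0 2 1 2
step 4: 2 2 2 2
1 3 2 3
0 0 0 3
2 3 2 3
0 3 1 2

3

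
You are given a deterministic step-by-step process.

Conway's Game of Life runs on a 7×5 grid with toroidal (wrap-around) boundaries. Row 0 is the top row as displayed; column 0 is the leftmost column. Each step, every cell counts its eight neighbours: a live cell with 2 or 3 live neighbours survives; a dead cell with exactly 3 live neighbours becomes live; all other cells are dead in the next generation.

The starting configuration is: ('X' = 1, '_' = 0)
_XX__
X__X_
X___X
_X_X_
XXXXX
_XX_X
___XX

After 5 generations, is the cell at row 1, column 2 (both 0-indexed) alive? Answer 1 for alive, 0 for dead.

gen 0: _XX__
X__X_
X___X
_X_X_
XXXXX
_XX_X
___XX
gen 1: XXX__
X_XX_
XXXX_
_____
_____
_____
____X
gen 2: X_X__
_____
X__X_
_XX__
_____
_____
XX___
gen 3: X____
_X__X
_XX__
_XX__
_____
_____
XX___
gen 4: ____X
_XX__
___X_
_XX__
_____
_____
XX___
gen 5: __X__
__XX_
___X_
__X__
_____
_____
X____

1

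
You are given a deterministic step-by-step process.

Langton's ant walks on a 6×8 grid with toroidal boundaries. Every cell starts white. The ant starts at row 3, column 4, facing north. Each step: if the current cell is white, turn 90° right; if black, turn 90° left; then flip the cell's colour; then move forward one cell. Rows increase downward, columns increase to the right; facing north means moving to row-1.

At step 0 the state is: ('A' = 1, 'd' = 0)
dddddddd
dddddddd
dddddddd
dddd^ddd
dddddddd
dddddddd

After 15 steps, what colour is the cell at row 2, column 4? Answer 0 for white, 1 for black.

t=0: dddddddd
dddddddd
dddddddd
dddd^ddd
dddddddd
dddddddd
t=1: dddddddd
dddddddd
dddddddd
ddddA>dd
dddddddd
dddddddd
t=2: dddddddd
dddddddd
dddddddd
ddddAAdd
dddddvdd
dddddddd
t=3: dddddddd
dddddddd
dddddddd
ddddAAdd
dddd<Add
dddddddd
t=4: dddddddd
dddddddd
dddddddd
dddd^Add
ddddAAdd
dddddddd
t=5: dddddddd
dddddddd
dddddddd
ddd<dAdd
ddddAAdd
dddddddd
t=6: dddddddd
dddddddd
ddd^dddd
dddAdAdd
ddddAAdd
dddddddd
t=7: dddddddd
dddddddd
dddA>ddd
dddAdAdd
ddddAAdd
dddddddd
t=8: dddddddd
dddddddd
dddAAddd
dddAvAdd
ddddAAdd
dddddddd
t=9: dddddddd
dddddddd
dddAAddd
ddd<AAdd
ddddAAdd
dddddddd
t=10: dddddddd
dddddddd
dddAAddd
ddddAAdd
dddvAAdd
dddddddd
t=11: dddddddd
dddddddd
dddAAddd
ddddAAdd
dd<AAAdd
dddddddd
t=12: dddddddd
dddddddd
dddAAddd
dd^dAAdd
ddAAAAdd
dddddddd
t=13: dddddddd
dddddddd
dddAAddd
ddA>AAdd
ddAAAAdd
dddddddd
t=14: dddddddd
dddddddd
dddAAddd
ddAAAAdd
ddAvAAdd
dddddddd
t=15: dddddddd
dddddddd
dddAAddd
ddAAAAdd
ddAd>Add
dddddddd

1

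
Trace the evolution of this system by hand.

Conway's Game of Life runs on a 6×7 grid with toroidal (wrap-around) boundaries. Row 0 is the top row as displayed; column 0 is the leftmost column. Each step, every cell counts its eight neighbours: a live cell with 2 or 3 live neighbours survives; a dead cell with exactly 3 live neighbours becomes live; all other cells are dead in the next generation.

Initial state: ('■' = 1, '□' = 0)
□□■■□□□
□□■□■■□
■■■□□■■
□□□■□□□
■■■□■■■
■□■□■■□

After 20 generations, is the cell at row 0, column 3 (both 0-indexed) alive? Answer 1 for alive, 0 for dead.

step 0: □□■■□□□
□□■□■■□
■■■□□■■
□□□■□□□
■■■□■■■
■□■□■■□
step 1: □□■□□□■
■□□□■■□
■■■□□■■
□□□■□□□
■□■□□□□
■□□□□□□
step 2: ■■□□□■■
□□■■■□□
■■■■□■□
□□□■□□□
□■□□□□□
■□□□□□■
step 3: □■■■■■□
□□□□□□□
□■□□□□□
■□□■■□□
■□□□□□□
□□□□□■□
step 4: □□■■■■□
□■□■■□□
□□□□□□□
■■□□□□□
□□□□■□■
□■■■□■■
step 5: ■□□□□□■
□□□□□■□
■■■□□□□
■□□□□□□
□□□■■□■
■■□□□□■
step 6: □■□□□■□
□□□□□□□
■■□□□□■
■□■■□□■
□■□□□■■
□■□□□□□
step 7: □□□□□□□
□■□□□□■
□■■□□□■
□□■□□□□
□■□□□■■
□■■□□■■
step 8: □■■□□■■
□■■□□□□
□■■□□□□
□□■□□■■
□■□□□■■
□■■□□■■
step 9: □□□■□■■
□□□■□□□
■□□■□□□
□□■□□■■
□■□□■□□
□□□□■□□
step 10: □□□■□■□
□□■■□□■
□□■■■□■
■■■■■■■
□□□■■□□
□□□■■□□
step 11: □□□□□■□
□□□□□□■
□□□□□□□
■■□□□□■
■■□□□□■
□□■□□■□
step 12: □□□□□■■
□□□□□□□
□□□□□□■
□■□□□□■
□□■□□■□
■■□□□■□
step 13: ■□□□□■■
□□□□□■■
■□□□□□□
■□□□□■■
□□■□□■□
■■□□■■□
step 14: □■□□□□□
□□□□□■□
■□□□□□□
■■□□□■□
□□□□□□□
■■□□■□□
step 15: ■■□□□□□
□□□□□□□
■■□□□□□
■■□□□□■
□□□□□□■
■■□□□□□
step 16: ■■□□□□□
□□□□□□□
□■□□□□■
□■□□□□■
□□□□□□■
□■□□□□■
step 17: ■■□□□□□
□■□□□□□
□□□□□□□
□□□□□■■
□□□□□■■
□■□□□□■
step 18: □■■□□□□
■■□□□□□
□□□□□□□
□□□□□■■
□□□□□□□
□■□□□■■
step 19: □□■□□□■
■■■□□□□
■□□□□□■
□□□□□□□
■□□□□□□
■■■□□□□
step 20: □□□■□□■
□□■□□□□
■□□□□□■
■□□□□□■
■□□□□□□
■□■□□□■

1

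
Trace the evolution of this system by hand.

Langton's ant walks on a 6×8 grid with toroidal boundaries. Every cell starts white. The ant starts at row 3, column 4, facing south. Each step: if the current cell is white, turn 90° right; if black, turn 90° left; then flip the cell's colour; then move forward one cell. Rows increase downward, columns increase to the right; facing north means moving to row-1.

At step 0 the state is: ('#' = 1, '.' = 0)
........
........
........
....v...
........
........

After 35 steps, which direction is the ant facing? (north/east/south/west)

west

[0] ........
........
........
....v...
........
........
[1] ........
........
........
...<#...
........
........
[2] ........
........
...^....
...##...
........
........
[3] ........
........
...#>...
...##...
........
........
[4] ........
........
...##...
...#v...
........
........
[5] ........
........
...##...
...#.>..
........
........
[6] ........
........
...##...
...#.#..
.....v..
........
[7] ........
........
...##...
...#.#..
....<#..
........
[8] ........
........
...##...
...#^#..
....##..
........
[9] ........
........
...##...
...##>..
....##..
........
[10] ........
........
...##^..
...##...
....##..
........
[11] ........
........
...###>.
...##...
....##..
........
[12] ........
........
...####.
...##.v.
....##..
........
[13] ........
........
...####.
...##<#.
....##..
........
[14] ........
........
...##^#.
...####.
....##..
........
[15] ........
........
...#<.#.
...####.
....##..
........
[16] ........
........
...#..#.
...#v##.
....##..
........
[17] ........
........
...#..#.
...#.>#.
....##..
........
[18] ........
........
...#.^#.
...#..#.
....##..
........
[19] ........
........
...#.#>.
...#..#.
....##..
........
[20] ........
......^.
...#.#..
...#..#.
....##..
........
[21] ........
......#>
...#.#..
...#..#.
....##..
........
[22] ........
......##
...#.#.v
...#..#.
....##..
........
[23] ........
......##
...#.#<#
...#..#.
....##..
........
[24] ........
......^#
...#.###
...#..#.
....##..
........
[25] ........
.....<.#
...#.###
...#..#.
....##..
........
[26] .....^..
.....#.#
...#.###
...#..#.
....##..
........
[27] .....#>.
.....#.#
...#.###
...#..#.
....##..
........
[28] .....##.
.....#v#
...#.###
...#..#.
....##..
........
[29] .....##.
.....<##
...#.###
...#..#.
....##..
........
[30] .....##.
......##
...#.v##
...#..#.
....##..
........
[31] .....##.
......##
...#..>#
...#..#.
....##..
........
[32] .....##.
......^#
...#...#
...#..#.
....##..
........
[33] .....##.
.....<.#
...#...#
...#..#.
....##..
........
[34] .....^#.
.....#.#
...#...#
...#..#.
....##..
........
[35] ....<.#.
.....#.#
...#...#
...#..#.
....##..
........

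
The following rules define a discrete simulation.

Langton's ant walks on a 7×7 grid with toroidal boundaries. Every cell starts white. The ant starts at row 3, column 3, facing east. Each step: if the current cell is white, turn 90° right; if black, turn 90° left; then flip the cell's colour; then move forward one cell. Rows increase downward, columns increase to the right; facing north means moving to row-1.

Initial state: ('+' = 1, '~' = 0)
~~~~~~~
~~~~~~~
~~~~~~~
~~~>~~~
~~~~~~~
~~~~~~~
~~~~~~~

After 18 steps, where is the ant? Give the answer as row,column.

step 0: ~~~~~~~
~~~~~~~
~~~~~~~
~~~>~~~
~~~~~~~
~~~~~~~
~~~~~~~
step 1: ~~~~~~~
~~~~~~~
~~~~~~~
~~~+~~~
~~~v~~~
~~~~~~~
~~~~~~~
step 2: ~~~~~~~
~~~~~~~
~~~~~~~
~~~+~~~
~~<+~~~
~~~~~~~
~~~~~~~
step 3: ~~~~~~~
~~~~~~~
~~~~~~~
~~^+~~~
~~++~~~
~~~~~~~
~~~~~~~
step 4: ~~~~~~~
~~~~~~~
~~~~~~~
~~+>~~~
~~++~~~
~~~~~~~
~~~~~~~
step 5: ~~~~~~~
~~~~~~~
~~~^~~~
~~+~~~~
~~++~~~
~~~~~~~
~~~~~~~
step 6: ~~~~~~~
~~~~~~~
~~~+>~~
~~+~~~~
~~++~~~
~~~~~~~
~~~~~~~
step 7: ~~~~~~~
~~~~~~~
~~~++~~
~~+~v~~
~~++~~~
~~~~~~~
~~~~~~~
step 8: ~~~~~~~
~~~~~~~
~~~++~~
~~+<+~~
~~++~~~
~~~~~~~
~~~~~~~
step 9: ~~~~~~~
~~~~~~~
~~~^+~~
~~+++~~
~~++~~~
~~~~~~~
~~~~~~~
step 10: ~~~~~~~
~~~~~~~
~~<~+~~
~~+++~~
~~++~~~
~~~~~~~
~~~~~~~
step 11: ~~~~~~~
~~^~~~~
~~+~+~~
~~+++~~
~~++~~~
~~~~~~~
~~~~~~~
step 12: ~~~~~~~
~~+>~~~
~~+~+~~
~~+++~~
~~++~~~
~~~~~~~
~~~~~~~
step 13: ~~~~~~~
~~++~~~
~~+v+~~
~~+++~~
~~++~~~
~~~~~~~
~~~~~~~
step 14: ~~~~~~~
~~++~~~
~~<++~~
~~+++~~
~~++~~~
~~~~~~~
~~~~~~~
step 15: ~~~~~~~
~~++~~~
~~~++~~
~~v++~~
~~++~~~
~~~~~~~
~~~~~~~
step 16: ~~~~~~~
~~++~~~
~~~++~~
~~~>+~~
~~++~~~
~~~~~~~
~~~~~~~
step 17: ~~~~~~~
~~++~~~
~~~^+~~
~~~~+~~
~~++~~~
~~~~~~~
~~~~~~~
step 18: ~~~~~~~
~~++~~~
~~<~+~~
~~~~+~~
~~++~~~
~~~~~~~
~~~~~~~

2,2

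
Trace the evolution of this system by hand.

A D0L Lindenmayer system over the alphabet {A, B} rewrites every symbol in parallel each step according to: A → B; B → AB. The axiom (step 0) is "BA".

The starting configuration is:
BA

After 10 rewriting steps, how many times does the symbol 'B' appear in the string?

144

gen 0: BA
gen 1: ABB
gen 2: BABAB
gen 3: ABBABBAB
gen 4: BABABBABABBAB
gen 5: ABBABBABABBABBABABBAB
gen 6: BABABBABABBABBABABBABABBABBABABBAB
gen 7: ABBABBABABBABBABABBABABBABBABABBABBABABBABABBABBABABBAB
gen 8: BABABBABABBABBABABBABABBABBABABBABBABABBABABBABBABABBABABBABBABABBABBABABBABABBABBABABBAB
gen 9: ABBABBABABBABBABABBABABBABBABABBABBABABBABABBABBABABBABABB…BABBABABBABABBABBABABBABABBABBABABBABBABABBABABBABBABABBAB  (len 144)
gen 10: BABABBABABBABBABABBABABBABBABABBABBABABBABABBABBABABBABABB…BABBABABBABABBABBABABBABABBABBABABBABBABABBABABBABBABABBAB  (len 233)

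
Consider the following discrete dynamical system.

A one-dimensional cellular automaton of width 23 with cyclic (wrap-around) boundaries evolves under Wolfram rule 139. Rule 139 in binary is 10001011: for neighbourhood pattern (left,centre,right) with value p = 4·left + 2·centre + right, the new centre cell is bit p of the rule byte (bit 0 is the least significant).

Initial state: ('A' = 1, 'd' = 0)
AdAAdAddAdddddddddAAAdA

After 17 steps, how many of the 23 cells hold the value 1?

15

step 0: AdAAdAddAdddddddddAAAdA
step 1: ddAddddAddAAAAAAAAAAddA
step 2: dAddAAAddAAAAAAAAAAddAd
step 3: AddAAAddAAAAAAAAAAddAdd
step 4: ddAAAddAAAAAAAAAAddAddA
step 5: dAAAddAAAAAAAAAAddAddAd
step 6: AAAddAAAAAAAAAAddAddAdd
step 7: AAddAAAAAAAAAAddAddAddA
step 8: AddAAAAAAAAAAddAddAddAA
step 9: ddAAAAAAAAAAddAddAddAAA
step 10: dAAAAAAAAAAddAddAddAAAd
step 11: AAAAAAAAAAddAddAddAAAdd
step 12: AAAAAAAAAddAddAddAAAddA
step 13: AAAAAAAAddAddAddAAAddAA
step 14: AAAAAAAddAddAddAAAddAAA
step 15: AAAAAAddAddAddAAAddAAAA
step 16: AAAAAddAddAddAAAddAAAAA
step 17: AAAAddAddAddAAAddAAAAAA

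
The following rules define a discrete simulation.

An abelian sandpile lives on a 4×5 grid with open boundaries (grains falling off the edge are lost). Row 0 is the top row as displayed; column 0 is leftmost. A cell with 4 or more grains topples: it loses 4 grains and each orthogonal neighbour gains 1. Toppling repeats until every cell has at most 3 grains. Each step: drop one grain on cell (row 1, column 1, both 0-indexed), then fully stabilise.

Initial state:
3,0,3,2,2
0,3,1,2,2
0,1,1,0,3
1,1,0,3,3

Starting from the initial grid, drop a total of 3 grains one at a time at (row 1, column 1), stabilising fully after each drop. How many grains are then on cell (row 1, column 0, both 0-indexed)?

1

gen 0: 3,0,3,2,2
0,3,1,2,2
0,1,1,0,3
1,1,0,3,3
gen 1: 3,1,3,2,2
1,0,2,2,2
0,2,1,0,3
1,1,0,3,3
gen 2: 3,1,3,2,2
1,1,2,2,2
0,2,1,0,3
1,1,0,3,3
gen 3: 3,1,3,2,2
1,2,2,2,2
0,2,1,0,3
1,1,0,3,3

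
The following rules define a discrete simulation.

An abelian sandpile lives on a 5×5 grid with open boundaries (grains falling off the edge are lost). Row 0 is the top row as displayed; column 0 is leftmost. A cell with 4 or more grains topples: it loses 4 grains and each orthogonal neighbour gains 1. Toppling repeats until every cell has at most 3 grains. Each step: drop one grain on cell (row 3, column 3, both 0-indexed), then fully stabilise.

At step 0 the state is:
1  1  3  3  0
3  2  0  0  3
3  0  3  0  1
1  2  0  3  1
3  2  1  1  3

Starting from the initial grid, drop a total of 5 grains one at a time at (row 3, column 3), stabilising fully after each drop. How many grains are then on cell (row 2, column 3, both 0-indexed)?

[0] 1  1  3  3  0
3  2  0  0  3
3  0  3  0  1
1  2  0  3  1
3  2  1  1  3
[1] 1  1  3  3  0
3  2  0  0  3
3  0  3  1  1
1  2  1  0  2
3  2  1  2  3
[2] 1  1  3  3  0
3  2  0  0  3
3  0  3  1  1
1  2  1  1  2
3  2  1  2  3
[3] 1  1  3  3  0
3  2  0  0  3
3  0  3  1  1
1  2  1  2  2
3  2  1  2  3
[4] 1  1  3  3  0
3  2  0  0  3
3  0  3  1  1
1  2  1  3  2
3  2  1  2  3
[5] 1  1  3  3  0
3  2  0  0  3
3  0  3  2  1
1  2  2  0  3
3  2  1  3  3

2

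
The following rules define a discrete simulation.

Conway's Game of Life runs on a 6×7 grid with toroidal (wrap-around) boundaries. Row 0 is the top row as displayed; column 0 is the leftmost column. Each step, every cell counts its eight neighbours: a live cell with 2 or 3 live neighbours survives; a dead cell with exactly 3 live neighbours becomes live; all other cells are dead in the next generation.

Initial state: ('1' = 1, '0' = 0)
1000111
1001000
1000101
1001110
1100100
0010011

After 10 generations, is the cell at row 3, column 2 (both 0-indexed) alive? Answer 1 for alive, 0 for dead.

gen 0: 1000111
1001000
1000101
1001110
1100100
0010011
gen 1: 1101100
0101000
1100000
0001000
1110000
0001000
gen 2: 1101100
0001100
1100000
0000000
0111000
0001100
gen 3: 0000010
0001100
0000000
1000000
0011100
1000000
gen 4: 0000100
0000100
0000000
0001000
0101000
0001100
gen 5: 0000110
0000000
0000000
0010000
0001000
0011100
gen 6: 0000110
0000000
0000000
0000000
0000100
0010010
gen 7: 0000110
0000000
0000000
0000000
0000000
0001010
gen 8: 0000110
0000000
0000000
0000000
0000000
0000010
gen 9: 0000110
0000000
0000000
0000000
0000000
0000110
gen 10: 0000110
0000000
0000000
0000000
0000000
0000110

0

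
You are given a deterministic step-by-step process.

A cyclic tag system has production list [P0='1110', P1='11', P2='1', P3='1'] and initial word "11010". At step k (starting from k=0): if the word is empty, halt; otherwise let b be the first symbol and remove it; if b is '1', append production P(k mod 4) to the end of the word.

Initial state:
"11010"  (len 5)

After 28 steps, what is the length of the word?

23

t=0: "11010"  (len 5)
t=1: "10101110"  (len 8)
t=2: "010111011"  (len 9)
t=3: "10111011"  (len 8)
t=4: "01110111"  (len 8)
t=5: "1110111"  (len 7)
t=6: "11011111"  (len 8)
t=7: "10111111"  (len 8)
t=8: "01111111"  (len 8)
t=9: "1111111"  (len 7)
t=10: "11111111"  (len 8)
t=11: "11111111"  (len 8)
t=12: "11111111"  (len 8)
t=13: "11111111110"  (len 11)
t=14: "111111111011"  (len 12)
t=15: "111111110111"  (len 12)
t=16: "111111101111"  (len 12)
t=17: "111111011111110"  (len 15)
t=18: "1111101111111011"  (len 16)
t=19: "1111011111110111"  (len 16)
t=20: "1110111111101111"  (len 16)
t=21: "1101111111011111110"  (len 19)
t=22: "10111111101111111011"  (len 20)
t=23: "01111111011111110111"  (len 20)
t=24: "1111111011111110111"  (len 19)
t=25: "1111110111111101111110"  (len 22)
t=26: "11111011111110111111011"  (len 23)
t=27: "11110111111101111110111"  (len 23)
t=28: "11101111111011111101111"  (len 23)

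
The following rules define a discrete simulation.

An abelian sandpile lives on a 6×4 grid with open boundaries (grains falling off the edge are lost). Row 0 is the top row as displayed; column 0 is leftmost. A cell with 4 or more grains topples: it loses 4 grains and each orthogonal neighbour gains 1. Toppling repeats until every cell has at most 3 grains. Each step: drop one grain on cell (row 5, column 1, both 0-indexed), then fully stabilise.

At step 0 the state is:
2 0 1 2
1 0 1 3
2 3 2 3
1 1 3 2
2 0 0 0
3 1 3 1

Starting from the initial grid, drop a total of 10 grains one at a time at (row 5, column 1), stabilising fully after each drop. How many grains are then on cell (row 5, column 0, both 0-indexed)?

2

t=0: 2 0 1 2
1 0 1 3
2 3 2 3
1 1 3 2
2 0 0 0
3 1 3 1
t=1: 2 0 1 2
1 0 1 3
2 3 2 3
1 1 3 2
2 0 0 0
3 2 3 1
t=2: 2 0 1 2
1 0 1 3
2 3 2 3
1 1 3 2
2 0 0 0
3 3 3 1
t=3: 2 0 1 2
1 0 1 3
2 3 2 3
1 1 3 2
3 1 1 0
0 2 0 2
t=4: 2 0 1 2
1 0 1 3
2 3 2 3
1 1 3 2
3 1 1 0
0 3 0 2
t=5: 2 0 1 2
1 0 1 3
2 3 2 3
1 1 3 2
3 2 1 0
1 0 1 2
t=6: 2 0 1 2
1 0 1 3
2 3 2 3
1 1 3 2
3 2 1 0
1 1 1 2
t=7: 2 0 1 2
1 0 1 3
2 3 2 3
1 1 3 2
3 2 1 0
1 2 1 2
t=8: 2 0 1 2
1 0 1 3
2 3 2 3
1 1 3 2
3 2 1 0
1 3 1 2
t=9: 2 0 1 2
1 0 1 3
2 3 2 3
1 1 3 2
3 3 1 0
2 0 2 2
t=10: 2 0 1 2
1 0 1 3
2 3 2 3
1 1 3 2
3 3 1 0
2 1 2 2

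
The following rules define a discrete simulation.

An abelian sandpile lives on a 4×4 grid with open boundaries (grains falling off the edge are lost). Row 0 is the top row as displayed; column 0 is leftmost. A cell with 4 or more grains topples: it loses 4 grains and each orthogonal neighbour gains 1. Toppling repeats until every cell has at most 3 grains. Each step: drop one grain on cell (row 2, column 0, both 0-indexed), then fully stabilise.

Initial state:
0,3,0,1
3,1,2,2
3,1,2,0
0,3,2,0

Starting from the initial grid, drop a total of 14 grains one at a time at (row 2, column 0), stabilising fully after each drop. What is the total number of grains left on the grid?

25

0) 0,3,0,1
3,1,2,2
3,1,2,0
0,3,2,0
1) 1,3,0,1
0,2,2,2
1,2,2,0
1,3,2,0
2) 1,3,0,1
0,2,2,2
2,2,2,0
1,3,2,0
3) 1,3,0,1
0,2,2,2
3,2,2,0
1,3,2,0
4) 1,3,0,1
1,2,2,2
0,3,2,0
2,3,2,0
5) 1,3,0,1
1,2,2,2
1,3,2,0
2,3,2,0
6) 1,3,0,1
1,2,2,2
2,3,2,0
2,3,2,0
7) 1,3,0,1
1,2,2,2
3,3,2,0
2,3,2,0
8) 1,3,0,1
2,3,2,2
2,1,3,0
0,1,3,0
9) 1,3,0,1
2,3,2,2
3,1,3,0
0,1,3,0
10) 1,3,0,1
3,3,2,2
0,2,3,0
1,1,3,0
11) 1,3,0,1
3,3,2,2
1,2,3,0
1,1,3,0
12) 1,3,0,1
3,3,2,2
2,2,3,0
1,1,3,0
13) 1,3,0,1
3,3,2,2
3,2,3,0
1,1,3,0
14) 3,0,2,1
1,3,0,3
2,1,2,1
2,3,0,1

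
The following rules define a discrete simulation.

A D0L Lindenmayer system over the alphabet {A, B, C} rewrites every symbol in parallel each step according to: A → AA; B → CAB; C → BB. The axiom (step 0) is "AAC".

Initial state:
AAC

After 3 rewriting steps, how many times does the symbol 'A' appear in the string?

gen 0: AAC
gen 1: AAAABB
gen 2: AAAAAAAACABCAB
gen 3: AAAAAAAAAAAAAAAABBAACABBBAACAB

22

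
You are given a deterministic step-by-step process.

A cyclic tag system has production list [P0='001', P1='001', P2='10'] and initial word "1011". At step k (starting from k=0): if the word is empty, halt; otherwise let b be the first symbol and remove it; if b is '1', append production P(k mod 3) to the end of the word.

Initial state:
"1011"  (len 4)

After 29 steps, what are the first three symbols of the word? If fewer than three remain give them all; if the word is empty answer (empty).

001

[0] "1011"  (len 4)
[1] "011001"  (len 6)
[2] "11001"  (len 5)
[3] "100110"  (len 6)
[4] "00110001"  (len 8)
[5] "0110001"  (len 7)
[6] "110001"  (len 6)
[7] "10001001"  (len 8)
[8] "0001001001"  (len 10)
[9] "001001001"  (len 9)
[10] "01001001"  (len 8)
[11] "1001001"  (len 7)
[12] "00100110"  (len 8)
[13] "0100110"  (len 7)
[14] "100110"  (len 6)
[15] "0011010"  (len 7)
[16] "011010"  (len 6)
[17] "11010"  (len 5)
[18] "101010"  (len 6)
[19] "01010001"  (len 8)
[20] "1010001"  (len 7)
[21] "01000110"  (len 8)
[22] "1000110"  (len 7)
[23] "000110001"  (len 9)
[24] "00110001"  (len 8)
[25] "0110001"  (len 7)
[26] "110001"  (len 6)
[27] "1000110"  (len 7)
[28] "000110001"  (len 9)
[29] "00110001"  (len 8)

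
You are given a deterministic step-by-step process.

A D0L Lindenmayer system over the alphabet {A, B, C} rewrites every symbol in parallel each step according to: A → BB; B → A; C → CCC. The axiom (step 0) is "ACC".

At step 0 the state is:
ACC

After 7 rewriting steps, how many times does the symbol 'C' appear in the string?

t=0: ACC
t=1: BBCCCCCC
t=2: AACCCCCCCCCCCCCCCCCC
t=3: BBBBCCCCCCCCCCCCCCCCCCCCCCCCCCCCCCCCCCCCCCCCCCCCCCCCCCCCCC
t=4: AAAACCCCCCCCCCCCCCCCCCCCCCCCCCCCCCCCCCCCCCCCCCCCCCCCCCCCCC…CCCCCCCCCCCCCCCCCCCCCCCCCCCCCCCCCCCCCCCCCCCCCCCCCCCCCCCCCC  (len 166)
t=5: BBBBBBBBCCCCCCCCCCCCCCCCCCCCCCCCCCCCCCCCCCCCCCCCCCCCCCCCCC…CCCCCCCCCCCCCCCCCCCCCCCCCCCCCCCCCCCCCCCCCCCCCCCCCCCCCCCCCC  (len 494)
t=6: AAAAAAAACCCCCCCCCCCCCCCCCCCCCCCCCCCCCCCCCCCCCCCCCCCCCCCCCC…CCCCCCCCCCCCCCCCCCCCCCCCCCCCCCCCCCCCCCCCCCCCCCCCCCCCCCCCCC  (len 1466)
t=7: BBBBBBBBBBBBBBBBCCCCCCCCCCCCCCCCCCCCCCCCCCCCCCCCCCCCCCCCCC…CCCCCCCCCCCCCCCCCCCCCCCCCCCCCCCCCCCCCCCCCCCCCCCCCCCCCCCCCC  (len 4390)

4374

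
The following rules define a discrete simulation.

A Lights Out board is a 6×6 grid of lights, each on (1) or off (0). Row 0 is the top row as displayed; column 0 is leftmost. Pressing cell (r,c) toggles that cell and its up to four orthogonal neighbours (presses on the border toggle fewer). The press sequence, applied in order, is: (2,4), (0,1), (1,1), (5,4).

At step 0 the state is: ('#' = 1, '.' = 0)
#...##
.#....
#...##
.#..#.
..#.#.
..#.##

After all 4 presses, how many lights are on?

14

k=0  #...##
.#....
#...##
.#..#.
..#.#.
..#.##
k=1  #...##
.#..#.
#..#..
.#....
..#.#.
..#.##
k=2  .##.##
....#.
#..#..
.#....
..#.#.
..#.##
k=3  ..#.##
###.#.
##.#..
.#....
..#.#.
..#.##
k=4  ..#.##
###.#.
##.#..
.#....
..#...
..##..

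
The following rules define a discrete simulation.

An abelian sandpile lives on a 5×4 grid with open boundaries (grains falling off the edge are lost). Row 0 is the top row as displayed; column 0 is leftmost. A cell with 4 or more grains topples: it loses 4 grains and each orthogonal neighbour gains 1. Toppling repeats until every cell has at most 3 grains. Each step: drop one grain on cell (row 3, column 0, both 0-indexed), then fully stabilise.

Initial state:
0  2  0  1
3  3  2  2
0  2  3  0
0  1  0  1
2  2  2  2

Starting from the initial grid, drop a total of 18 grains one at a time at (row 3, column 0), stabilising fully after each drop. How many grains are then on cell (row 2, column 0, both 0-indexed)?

0) 0  2  0  1
3  3  2  2
0  2  3  0
0  1  0  1
2  2  2  2
1) 0  2  0  1
3  3  2  2
0  2  3  0
1  1  0  1
2  2  2  2
2) 0  2  0  1
3  3  2  2
0  2  3  0
2  1  0  1
2  2  2  2
3) 0  2  0  1
3  3  2  2
0  2  3  0
3  1  0  1
2  2  2  2
4) 0  2  0  1
3  3  2  2
1  2  3  0
0  2  0  1
3  2  2  2
5) 0  2  0  1
3  3  2  2
1  2  3  0
1  2  0  1
3  2  2  2
6) 0  2  0  1
3  3  2  2
1  2  3  0
2  2  0  1
3  2  2  2
7) 0  2  0  1
3  3  2  2
1  2  3  0
3  2  0  1
3  2  2  2
8) 0  2  0  1
3  3  2  2
2  2  3  0
1  3  0  1
0  3  2  2
9) 0  2  0  1
3  3  2  2
2  2  3  0
2  3  0  1
0  3  2  2
10) 0  2  0  1
3  3  2  2
2  2  3  0
3  3  0  1
0  3  2  2
11) 0  2  0  1
3  3  2  2
3  3  3  0
1  1  1  1
2  0  3  2
12) 0  2  0  1
3  3  2  2
3  3  3  0
2  1  1  1
2  0  3  2
13) 0  2  0  1
3  3  2  2
3  3  3  0
3  1  1  1
2  0  3  2
14) 1  3  1  1
1  2  0  3
2  2  1  1
1  3  2  1
3  0  3  2
15) 1  3  1  1
1  2  0  3
2  2  1  1
2  3  2  1
3  0  3  2
16) 1  3  1  1
1  2  0  3
2  2  1  1
3  3  2  1
3  0  3  2
17) 1  3  1  1
1  2  0  3
3  3  1  1
2  0  3  1
0  2  3  2
18) 1  3  1  1
1  2  0  3
3  3  1  1
3  0  3  1
0  2  3  2

3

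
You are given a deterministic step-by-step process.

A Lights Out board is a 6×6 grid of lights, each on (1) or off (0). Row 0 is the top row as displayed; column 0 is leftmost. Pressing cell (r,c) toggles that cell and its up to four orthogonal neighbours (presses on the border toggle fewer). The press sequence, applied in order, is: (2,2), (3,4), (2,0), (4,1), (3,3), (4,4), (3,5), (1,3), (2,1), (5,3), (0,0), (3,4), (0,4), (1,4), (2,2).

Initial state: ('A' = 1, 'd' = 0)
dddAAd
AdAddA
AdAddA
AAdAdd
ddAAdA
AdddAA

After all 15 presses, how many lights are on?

24

0) dddAAd
AdAddA
AdAddA
AAdAdd
ddAAdA
AdddAA
1) dddAAd
AddddA
AAdAdA
AAAAdd
ddAAdA
AdddAA
2) dddAAd
AddddA
AAdAAA
AAAdAA
ddAAAA
AdddAA
3) dddAAd
dddddA
dddAAA
dAAdAA
ddAAAA
AdddAA
4) dddAAd
dddddA
dddAAA
ddAdAA
AAdAAA
AAddAA
5) dddAAd
dddddA
ddddAA
dddAdA
AAddAA
AAddAA
6) dddAAd
dddddA
ddddAA
dddAAA
AAdAdd
AAdddA
7) dddAAd
dddddA
ddddAd
dddAdd
AAdAdA
AAdddA
8) ddddAd
ddAAAA
dddAAd
dddAdd
AAdAdA
AAdddA
9) ddddAd
dAAAAA
AAAAAd
dAdAdd
AAdAdA
AAdddA
10) ddddAd
dAAAAA
AAAAAd
dAdAdd
AAdddA
AAAAAA
11) AAddAd
AAAAAA
AAAAAd
dAdAdd
AAdddA
AAAAAA
12) AAddAd
AAAAAA
AAAAdd
dAddAA
AAddAA
AAAAAA
13) AAdAdA
AAAAdA
AAAAdd
dAddAA
AAddAA
AAAAAA
14) AAdAAA
AAAdAd
AAAAAd
dAddAA
AAddAA
AAAAAA
15) AAdAAA
AAddAd
AdddAd
dAAdAA
AAddAA
AAAAAA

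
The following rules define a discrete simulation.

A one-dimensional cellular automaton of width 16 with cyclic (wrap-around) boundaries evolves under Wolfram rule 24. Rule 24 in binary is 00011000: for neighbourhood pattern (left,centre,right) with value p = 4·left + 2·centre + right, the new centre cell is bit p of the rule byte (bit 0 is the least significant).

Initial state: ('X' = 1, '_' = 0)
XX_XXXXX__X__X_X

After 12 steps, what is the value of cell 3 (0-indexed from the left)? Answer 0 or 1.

[0] XX_XXXXX__X__X_X
[1] ___X____X__X___X
[2] X___X____X__X___
[3] _X___X____X__X__
[4] __X___X____X__X_
[5] ___X___X____X__X
[6] X___X___X____X__
[7] _X___X___X____X_
[8] __X___X___X____X
[9] X__X___X___X____
[10] _X__X___X___X___
[11] __X__X___X___X__
[12] ___X__X___X___X_

1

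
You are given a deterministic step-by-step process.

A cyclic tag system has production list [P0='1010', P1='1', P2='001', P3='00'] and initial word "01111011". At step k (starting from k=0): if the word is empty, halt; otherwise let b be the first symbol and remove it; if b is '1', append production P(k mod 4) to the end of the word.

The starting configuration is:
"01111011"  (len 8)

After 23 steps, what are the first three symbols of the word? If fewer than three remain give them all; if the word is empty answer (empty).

0) "01111011"  (len 8)
1) "1111011"  (len 7)
2) "1110111"  (len 7)
3) "110111001"  (len 9)
4) "1011100100"  (len 10)
5) "0111001001010"  (len 13)
6) "111001001010"  (len 12)
7) "11001001010001"  (len 14)
8) "100100101000100"  (len 15)
9) "001001010001001010"  (len 18)
10) "01001010001001010"  (len 17)
11) "1001010001001010"  (len 16)
12) "00101000100101000"  (len 17)
13) "0101000100101000"  (len 16)
14) "101000100101000"  (len 15)
15) "01000100101000001"  (len 17)
16) "1000100101000001"  (len 16)
17) "0001001010000011010"  (len 19)
18) "001001010000011010"  (len 18)
19) "01001010000011010"  (len 17)
20) "1001010000011010"  (len 16)
21) "0010100000110101010"  (len 19)
22) "010100000110101010"  (len 18)
23) "10100000110101010"  (len 17)

101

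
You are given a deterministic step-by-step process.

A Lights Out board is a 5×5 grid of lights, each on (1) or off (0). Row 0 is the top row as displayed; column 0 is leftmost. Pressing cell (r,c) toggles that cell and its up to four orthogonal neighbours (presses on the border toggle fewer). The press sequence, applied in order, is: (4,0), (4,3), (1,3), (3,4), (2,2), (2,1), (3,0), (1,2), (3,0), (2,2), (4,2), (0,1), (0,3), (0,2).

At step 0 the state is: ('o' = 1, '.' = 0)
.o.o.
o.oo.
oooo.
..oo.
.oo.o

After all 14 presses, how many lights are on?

16

k=0  .o.o.
o.oo.
oooo.
..oo.
.oo.o
k=1  .o.o.
o.oo.
oooo.
o.oo.
o.o.o
k=2  .o.o.
o.oo.
oooo.
o.o..
o..o.
k=3  .o...
o...o
ooo..
o.o..
o..o.
k=4  .o...
o...o
ooo.o
o.ooo
o..oo
k=5  .o...
o.o.o
o..oo
o..oo
o..oo
k=6  .o...
ooo.o
.oooo
oo.oo
o..oo
k=7  .o...
ooo.o
ooooo
...oo
...oo
k=8  .oo..
o..oo
oo.oo
...oo
...oo
k=9  .oo..
o..oo
.o.oo
oo.oo
o..oo
k=10  .oo..
o.ooo
..o.o
ooooo
o..oo
k=11  .oo..
o.ooo
..o.o
oo.oo
ooo.o
k=12  o....
ooooo
..o.o
oo.oo
ooo.o
k=13  o.ooo
ooo.o
..o.o
oo.oo
ooo.o
k=14  oo..o
oo..o
..o.o
oo.oo
ooo.o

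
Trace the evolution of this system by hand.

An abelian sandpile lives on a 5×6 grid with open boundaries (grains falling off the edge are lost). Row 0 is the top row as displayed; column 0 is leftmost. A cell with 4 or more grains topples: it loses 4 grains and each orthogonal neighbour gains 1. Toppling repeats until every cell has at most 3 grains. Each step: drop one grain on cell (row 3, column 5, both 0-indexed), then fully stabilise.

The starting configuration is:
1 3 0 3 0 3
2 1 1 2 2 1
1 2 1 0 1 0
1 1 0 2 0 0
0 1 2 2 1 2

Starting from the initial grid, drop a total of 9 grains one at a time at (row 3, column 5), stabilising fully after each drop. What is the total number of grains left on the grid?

k=0  1 3 0 3 0 3
2 1 1 2 2 1
1 2 1 0 1 0
1 1 0 2 0 0
0 1 2 2 1 2
k=1  1 3 0 3 0 3
2 1 1 2 2 1
1 2 1 0 1 0
1 1 0 2 0 1
0 1 2 2 1 2
k=2  1 3 0 3 0 3
2 1 1 2 2 1
1 2 1 0 1 0
1 1 0 2 0 2
0 1 2 2 1 2
k=3  1 3 0 3 0 3
2 1 1 2 2 1
1 2 1 0 1 0
1 1 0 2 0 3
0 1 2 2 1 2
k=4  1 3 0 3 0 3
2 1 1 2 2 1
1 2 1 0 1 1
1 1 0 2 1 0
0 1 2 2 1 3
k=5  1 3 0 3 0 3
2 1 1 2 2 1
1 2 1 0 1 1
1 1 0 2 1 1
0 1 2 2 1 3
k=6  1 3 0 3 0 3
2 1 1 2 2 1
1 2 1 0 1 1
1 1 0 2 1 2
0 1 2 2 1 3
k=7  1 3 0 3 0 3
2 1 1 2 2 1
1 2 1 0 1 1
1 1 0 2 1 3
0 1 2 2 1 3
k=8  1 3 0 3 0 3
2 1 1 2 2 1
1 2 1 0 1 2
1 1 0 2 2 1
0 1 2 2 2 0
k=9  1 3 0 3 0 3
2 1 1 2 2 1
1 2 1 0 1 2
1 1 0 2 2 2
0 1 2 2 2 0

41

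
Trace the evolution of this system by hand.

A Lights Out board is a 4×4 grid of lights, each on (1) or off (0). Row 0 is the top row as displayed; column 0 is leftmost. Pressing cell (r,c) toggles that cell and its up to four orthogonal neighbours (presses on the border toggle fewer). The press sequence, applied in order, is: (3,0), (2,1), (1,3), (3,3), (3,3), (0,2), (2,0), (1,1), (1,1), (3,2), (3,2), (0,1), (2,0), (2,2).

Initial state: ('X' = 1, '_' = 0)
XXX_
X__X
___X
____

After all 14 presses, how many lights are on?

k=0  XXX_
X__X
___X
____
k=1  XXX_
X__X
X__X
XX__
k=2  XXX_
XX_X
_XXX
X___
k=3  XXXX
XXX_
_XX_
X___
k=4  XXXX
XXX_
_XXX
X_XX
k=5  XXXX
XXX_
_XX_
X___
k=6  X___
XX__
_XX_
X___
k=7  X___
_X__
X_X_
____
k=8  XX__
X_X_
XXX_
____
k=9  X___
_X__
X_X_
____
k=10  X___
_X__
X___
_XXX
k=11  X___
_X__
X_X_
____
k=12  _XX_
____
X_X_
____
k=13  _XX_
X___
_XX_
X___
k=14  _XX_
X_X_
___X
X_X_

7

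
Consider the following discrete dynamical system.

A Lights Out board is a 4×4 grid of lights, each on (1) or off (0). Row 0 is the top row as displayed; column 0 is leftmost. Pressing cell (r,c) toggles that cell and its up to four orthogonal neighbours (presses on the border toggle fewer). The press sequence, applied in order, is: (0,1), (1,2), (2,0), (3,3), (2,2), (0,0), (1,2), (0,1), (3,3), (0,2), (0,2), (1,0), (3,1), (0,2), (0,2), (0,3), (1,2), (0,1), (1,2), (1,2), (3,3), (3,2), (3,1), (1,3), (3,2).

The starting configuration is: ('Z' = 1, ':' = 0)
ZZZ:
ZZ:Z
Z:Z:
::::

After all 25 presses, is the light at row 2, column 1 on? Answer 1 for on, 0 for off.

0

[0] ZZZ:
ZZ:Z
Z:Z:
::::
[1] ::::
Z::Z
Z:Z:
::::
[2] ::Z:
ZZZ:
Z:::
::::
[3] ::Z:
:ZZ:
:Z::
Z:::
[4] ::Z:
:ZZ:
:Z:Z
Z:ZZ
[5] ::Z:
:Z::
::Z:
Z::Z
[6] ZZZ:
ZZ::
::Z:
Z::Z
[7] ZZ::
Z:ZZ
::::
Z::Z
[8] ::Z:
ZZZZ
::::
Z::Z
[9] ::Z:
ZZZZ
:::Z
Z:Z:
[10] :Z:Z
ZZ:Z
:::Z
Z:Z:
[11] ::Z:
ZZZZ
:::Z
Z:Z:
[12] Z:Z:
::ZZ
Z::Z
Z:Z:
[13] Z:Z:
::ZZ
ZZ:Z
:Z::
[14] ZZ:Z
:::Z
ZZ:Z
:Z::
[15] Z:Z:
::ZZ
ZZ:Z
:Z::
[16] Z::Z
::Z:
ZZ:Z
:Z::
[17] Z:ZZ
:Z:Z
ZZZZ
:Z::
[18] :Z:Z
:::Z
ZZZZ
:Z::
[19] :ZZZ
:ZZ:
ZZ:Z
:Z::
[20] :Z:Z
:::Z
ZZZZ
:Z::
[21] :Z:Z
:::Z
ZZZ:
:ZZZ
[22] :Z:Z
:::Z
ZZ::
::::
[23] :Z:Z
:::Z
Z:::
ZZZ:
[24] :Z::
::Z:
Z::Z
ZZZ:
[25] :Z::
::Z:
Z:ZZ
Z::Z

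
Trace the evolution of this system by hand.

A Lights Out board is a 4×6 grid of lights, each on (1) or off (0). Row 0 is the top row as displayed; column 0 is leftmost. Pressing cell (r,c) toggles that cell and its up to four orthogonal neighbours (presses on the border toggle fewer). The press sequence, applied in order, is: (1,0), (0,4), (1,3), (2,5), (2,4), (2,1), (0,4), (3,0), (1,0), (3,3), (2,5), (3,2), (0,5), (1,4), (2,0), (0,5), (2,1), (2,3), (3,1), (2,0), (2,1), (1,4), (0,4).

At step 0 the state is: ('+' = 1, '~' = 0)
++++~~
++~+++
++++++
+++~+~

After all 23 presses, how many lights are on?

18

t=0: ++++~~
++~+++
++++++
+++~+~
t=1: ~+++~~
~~~+++
~+++++
+++~+~
t=2: ~++~++
~~~+~+
~+++++
+++~+~
t=3: ~+++++
~~+~++
~++~++
+++~+~
t=4: ~+++++
~~+~+~
~++~~~
+++~++
t=5: ~+++++
~~+~~~
~+++++
+++~~+
t=6: ~+++++
~++~~~
+~~+++
+~+~~+
t=7: ~++~~~
~++~+~
+~~+++
+~+~~+
t=8: ~++~~~
~++~+~
~~~+++
~++~~+
t=9: +++~~~
+~+~+~
+~~+++
~++~~+
t=10: +++~~~
+~+~+~
+~~~++
~+~+++
t=11: +++~~~
+~+~++
+~~~~~
~+~++~
t=12: +++~~~
+~+~++
+~+~~~
~~+~+~
t=13: +++~++
+~+~+~
+~+~~~
~~+~+~
t=14: +++~~+
+~++~+
+~+~+~
~~+~+~
t=15: +++~~+
~~++~+
~++~+~
+~+~+~
t=16: +++~+~
~~++~~
~++~+~
+~+~+~
t=17: +++~+~
~+++~~
+~~~+~
+++~+~
t=18: +++~+~
~++~~~
+~++~~
+++++~
t=19: +++~+~
~++~~~
++++~~
~~~++~
t=20: +++~+~
+++~~~
~~++~~
+~~++~
t=21: +++~+~
+~+~~~
++~+~~
++~++~
t=22: +++~~~
+~++++
++~++~
++~++~
t=23: ++++++
+~++~+
++~++~
++~++~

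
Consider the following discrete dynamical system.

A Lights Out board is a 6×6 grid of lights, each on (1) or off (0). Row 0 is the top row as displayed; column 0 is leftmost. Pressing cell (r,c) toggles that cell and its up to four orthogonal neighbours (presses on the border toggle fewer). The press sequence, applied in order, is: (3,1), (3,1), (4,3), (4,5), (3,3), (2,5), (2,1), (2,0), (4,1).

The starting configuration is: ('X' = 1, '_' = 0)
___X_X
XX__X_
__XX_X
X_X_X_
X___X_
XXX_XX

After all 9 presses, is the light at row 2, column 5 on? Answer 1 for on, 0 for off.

0

gen 0: ___X_X
XX__X_
__XX_X
X_X_X_
X___X_
XXX_XX
gen 1: ___X_X
XX__X_
_XXX_X
_X__X_
XX__X_
XXX_XX
gen 2: ___X_X
XX__X_
__XX_X
X_X_X_
X___X_
XXX_XX
gen 3: ___X_X
XX__X_
__XX_X
X_XXX_
X_XX__
XXXXXX
gen 4: ___X_X
XX__X_
__XX_X
X_XXXX
X_XXXX
XXXXX_
gen 5: ___X_X
XX__X_
__X__X
X____X
X_X_XX
XXXXX_
gen 6: ___X_X
XX__XX
__X_X_
X_____
X_X_XX
XXXXX_
gen 7: ___X_X
X___XX
XX__X_
XX____
X_X_XX
XXXXX_
gen 8: ___X_X
____XX
____X_
_X____
X_X_XX
XXXXX_
gen 9: ___X_X
____XX
____X_
______
_X__XX
X_XXX_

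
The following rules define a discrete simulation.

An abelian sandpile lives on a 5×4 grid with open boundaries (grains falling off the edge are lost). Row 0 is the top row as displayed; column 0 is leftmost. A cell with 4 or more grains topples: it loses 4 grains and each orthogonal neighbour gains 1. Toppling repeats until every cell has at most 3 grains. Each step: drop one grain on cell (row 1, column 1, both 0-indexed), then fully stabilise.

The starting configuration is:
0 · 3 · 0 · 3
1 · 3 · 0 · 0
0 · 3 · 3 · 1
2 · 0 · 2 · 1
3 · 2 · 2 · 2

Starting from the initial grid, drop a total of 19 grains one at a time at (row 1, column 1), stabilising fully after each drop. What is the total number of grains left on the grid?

34

gen 0: 0 · 3 · 0 · 3
1 · 3 · 0 · 0
0 · 3 · 3 · 1
2 · 0 · 2 · 1
3 · 2 · 2 · 2
gen 1: 1 · 0 · 1 · 3
2 · 2 · 2 · 0
1 · 1 · 0 · 2
2 · 1 · 3 · 1
3 · 2 · 2 · 2
gen 2: 1 · 0 · 1 · 3
2 · 3 · 2 · 0
1 · 1 · 0 · 2
2 · 1 · 3 · 1
3 · 2 · 2 · 2
gen 3: 1 · 1 · 1 · 3
3 · 0 · 3 · 0
1 · 2 · 0 · 2
2 · 1 · 3 · 1
3 · 2 · 2 · 2
gen 4: 1 · 1 · 1 · 3
3 · 1 · 3 · 0
1 · 2 · 0 · 2
2 · 1 · 3 · 1
3 · 2 · 2 · 2
gen 5: 1 · 1 · 1 · 3
3 · 2 · 3 · 0
1 · 2 · 0 · 2
2 · 1 · 3 · 1
3 · 2 · 2 · 2
gen 6: 1 · 1 · 1 · 3
3 · 3 · 3 · 0
1 · 2 · 0 · 2
2 · 1 · 3 · 1
3 · 2 · 2 · 2
gen 7: 2 · 2 · 2 · 3
0 · 2 · 0 · 1
2 · 3 · 1 · 2
2 · 1 · 3 · 1
3 · 2 · 2 · 2
gen 8: 2 · 2 · 2 · 3
0 · 3 · 0 · 1
2 · 3 · 1 · 2
2 · 1 · 3 · 1
3 · 2 · 2 · 2
gen 9: 2 · 3 · 2 · 3
1 · 1 · 1 · 1
3 · 0 · 2 · 2
2 · 2 · 3 · 1
3 · 2 · 2 · 2
gen 10: 2 · 3 · 2 · 3
1 · 2 · 1 · 1
3 · 0 · 2 · 2
2 · 2 · 3 · 1
3 · 2 · 2 · 2
gen 11: 2 · 3 · 2 · 3
1 · 3 · 1 · 1
3 · 0 · 2 · 2
2 · 2 · 3 · 1
3 · 2 · 2 · 2
gen 12: 3 · 0 · 3 · 3
2 · 1 · 2 · 1
3 · 1 · 2 · 2
2 · 2 · 3 · 1
3 · 2 · 2 · 2
gen 13: 3 · 0 · 3 · 3
2 · 2 · 2 · 1
3 · 1 · 2 · 2
2 · 2 · 3 · 1
3 · 2 · 2 · 2
gen 14: 3 · 0 · 3 · 3
2 · 3 · 2 · 1
3 · 1 · 2 · 2
2 · 2 · 3 · 1
3 · 2 · 2 · 2
gen 15: 3 · 1 · 3 · 3
3 · 0 · 3 · 1
3 · 2 · 2 · 2
2 · 2 · 3 · 1
3 · 2 · 2 · 2
gen 16: 3 · 1 · 3 · 3
3 · 1 · 3 · 1
3 · 2 · 2 · 2
2 · 2 · 3 · 1
3 · 2 · 2 · 2
gen 17: 3 · 1 · 3 · 3
3 · 2 · 3 · 1
3 · 2 · 2 · 2
2 · 2 · 3 · 1
3 · 2 · 2 · 2
gen 18: 3 · 1 · 3 · 3
3 · 3 · 3 · 1
3 · 2 · 2 · 2
2 · 2 · 3 · 1
3 · 2 · 2 · 2
gen 19: 1 · 1 · 2 · 0
3 · 0 · 3 · 3
2 · 3 · 1 · 3
1 · 2 · 2 · 2
1 · 1 · 0 · 3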